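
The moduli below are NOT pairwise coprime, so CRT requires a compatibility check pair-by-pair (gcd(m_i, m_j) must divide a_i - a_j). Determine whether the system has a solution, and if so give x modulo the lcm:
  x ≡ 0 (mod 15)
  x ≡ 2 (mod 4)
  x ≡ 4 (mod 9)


Moduli 15, 4, 9 are not pairwise coprime, so CRT works modulo lcm(m_i) when all pairwise compatibility conditions hold.
Pairwise compatibility: gcd(m_i, m_j) must divide a_i - a_j for every pair.
Merge one congruence at a time:
  Start: x ≡ 0 (mod 15).
  Combine with x ≡ 2 (mod 4): gcd(15, 4) = 1; 2 - 0 = 2, which IS divisible by 1, so compatible.
    Write x = 0 + 15·t and substitute into x ≡ 2 (mod 4): 15·t ≡ 2 − 0 = 2 (mod 4).
    Reduce coefficients mod 4: 3·t ≡ 2 (mod 4).
    The inverse of 3 mod 4 is 3 (since 3·3 = 9 = 2·4 + 1), so t ≡ 3·2 = 6 ≡ 2 (mod 4).
    Then x = 0 + 15·2 = 30, valid modulo lcm(15, 4) = 60: x ≡ 30 (mod 60).
  Combine with x ≡ 4 (mod 9): gcd(60, 9) = 3, and 4 - 30 = -26 is NOT divisible by 3.
    ⇒ system is inconsistent (no integer solution).

No solution (the system is inconsistent).


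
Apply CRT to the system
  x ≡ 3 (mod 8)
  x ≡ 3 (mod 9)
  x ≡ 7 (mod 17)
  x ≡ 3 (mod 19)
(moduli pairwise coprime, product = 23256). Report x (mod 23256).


Product of moduli M = 8 · 9 · 17 · 19 = 23256.
Merge one congruence at a time:
  Start: x ≡ 3 (mod 8).
  Combine with x ≡ 3 (mod 9); new modulus lcm = 72.
    Write x = 3 + 8·t and substitute into x ≡ 3 (mod 9): 8·t ≡ 3 − 3 = 0 (mod 9).
    The inverse of 8 mod 9 is 8 (since 8·8 = 64 = 7·9 + 1), so t ≡ 8·0 = 0 ≡ 0 (mod 9).
    Then x = 3 + 8·0 = 3, valid modulo lcm(8, 9) = 72: x ≡ 3 (mod 72).
  Combine with x ≡ 7 (mod 17); new modulus lcm = 1224.
    Write x = 3 + 72·t and substitute into x ≡ 7 (mod 17): 72·t ≡ 7 − 3 = 4 (mod 17).
    Reduce coefficients mod 17: 4·t ≡ 4 (mod 17).
    The inverse of 4 mod 17 is 13 (since 4·13 = 52 = 3·17 + 1), so t ≡ 13·4 = 52 ≡ 1 (mod 17).
    Then x = 3 + 72·1 = 75, valid modulo lcm(72, 17) = 1224: x ≡ 75 (mod 1224).
  Combine with x ≡ 3 (mod 19); new modulus lcm = 23256.
    Write x = 75 + 1224·t and substitute into x ≡ 3 (mod 19): 1224·t ≡ 3 − 75 = -72 (mod 19).
    Reduce coefficients mod 19: 8·t ≡ 4 (mod 19).
    The inverse of 8 mod 19 is 12 (since 8·12 = 96 = 5·19 + 1), so t ≡ 12·4 = 48 ≡ 10 (mod 19).
    Then x = 75 + 1224·10 = 12315, valid modulo lcm(1224, 19) = 23256: x ≡ 12315 (mod 23256).
Verify against each original: 12315 mod 8 = 3, 12315 mod 9 = 3, 12315 mod 17 = 7, 12315 mod 19 = 3.

x ≡ 12315 (mod 23256).


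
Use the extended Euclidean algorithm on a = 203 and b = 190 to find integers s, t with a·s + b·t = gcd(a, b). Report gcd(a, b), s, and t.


Euclidean algorithm on (203, 190) — divide until remainder is 0:
  203 = 1 · 190 + 13
  190 = 14 · 13 + 8
  13 = 1 · 8 + 5
  8 = 1 · 5 + 3
  5 = 1 · 3 + 2
  3 = 1 · 2 + 1
  2 = 2 · 1 + 0
gcd(203, 190) = 1.
Track Bezout coefficients alongside the remainders: start with r₀ = 203 = a·1 + b·0 (s = 1, t = 0) and r₁ = 190 = a·0 + b·1 (s = 0, t = 1); each new remainder r_{k+1} = r_{k-1} − q_k·r_k inherits s_{k+1} = s_{k-1} − q_k·s_k, t_{k+1} = t_{k-1} − q_k·t_k, so r_k = a·s_k + b·t_k at every step:
  q = 1: r = 13, s = 1 − 1·0 = 1, t = 0 − 1·1 = -1  (check: 203·1 + 190·(-1) = 13)
  q = 14: r = 8, s = 0 − 14·1 = -14, t = 1 − 14·(-1) = 15  (check: 203·(-14) + 190·15 = 8)
  q = 1: r = 5, s = 1 − 1·(-14) = 15, t = -1 − 1·15 = -16  (check: 203·15 + 190·(-16) = 5)
  q = 1: r = 3, s = -14 − 1·15 = -29, t = 15 − 1·(-16) = 31  (check: 203·(-29) + 190·31 = 3)
  q = 1: r = 2, s = 15 − 1·(-29) = 44, t = -16 − 1·31 = -47  (check: 203·44 + 190·(-47) = 2)
  q = 1: r = 1, s = -29 − 1·44 = -73, t = 31 − 1·(-47) = 78  (check: 203·(-73) + 190·78 = 1)
The row with r = 1 (the gcd) gives the Bezout coefficients s = -73, t = 78.
Result: 203 · (-73) + 190 · (78) = 1.

gcd(203, 190) = 1; s = -73, t = 78 (check: 203·(-73) + 190·78 = 1).


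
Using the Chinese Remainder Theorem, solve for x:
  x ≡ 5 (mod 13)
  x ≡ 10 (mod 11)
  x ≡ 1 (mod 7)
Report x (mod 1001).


Moduli 13, 11, 7 are pairwise coprime; by CRT there is a unique solution modulo M = 13 · 11 · 7 = 1001.
Solve pairwise, accumulating the modulus:
  Start with x ≡ 5 (mod 13).
  Combine with x ≡ 10 (mod 11): since gcd(13, 11) = 1, we get a unique residue mod 143.
    Write x = 5 + 13·t and substitute into x ≡ 10 (mod 11): 13·t ≡ 10 − 5 = 5 (mod 11).
    Reduce coefficients mod 11: 2·t ≡ 5 (mod 11).
    The inverse of 2 mod 11 is 6 (since 2·6 = 12 = 1·11 + 1), so t ≡ 6·5 = 30 ≡ 8 (mod 11).
    Then x = 5 + 13·8 = 109, valid modulo lcm(13, 11) = 143: x ≡ 109 (mod 143).
  Combine with x ≡ 1 (mod 7): since gcd(143, 7) = 1, we get a unique residue mod 1001.
    Write x = 109 + 143·t and substitute into x ≡ 1 (mod 7): 143·t ≡ 1 − 109 = -108 (mod 7).
    Reduce coefficients mod 7: 3·t ≡ 4 (mod 7).
    The inverse of 3 mod 7 is 5 (since 3·5 = 15 = 2·7 + 1), so t ≡ 5·4 = 20 ≡ 6 (mod 7).
    Then x = 109 + 143·6 = 967, valid modulo lcm(143, 7) = 1001: x ≡ 967 (mod 1001).
Verify: 967 mod 13 = 5 ✓, 967 mod 11 = 10 ✓, 967 mod 7 = 1 ✓.

x ≡ 967 (mod 1001).


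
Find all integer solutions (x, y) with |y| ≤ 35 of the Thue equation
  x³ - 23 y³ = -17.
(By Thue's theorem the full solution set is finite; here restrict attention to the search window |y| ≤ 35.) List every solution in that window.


The equation is x³ - 23y³ = -17. For fixed y, x³ = 23·y³ − 17, so a solution requires the RHS to be a perfect cube.
Strategy: iterate y from -35 to 35, compute RHS = 23·y³ − 17, and check whether it is a (positive or negative) perfect cube.
Check small values of y:
  y = 0: RHS = -17 is not a perfect cube.
  y = 1: RHS = 6 is not a perfect cube.
  y = -1: RHS = -40 is not a perfect cube.
  y = 2: RHS = 167 is not a perfect cube.
  y = -2: RHS = -201 is not a perfect cube.
  y = 3: RHS = 604 is not a perfect cube.
  y = -3: RHS = -638 is not a perfect cube.
Continuing the search up to |y| = 35 finds no solutions either.
No (x, y) in the scanned range satisfies the equation.

No integer solutions with |y| ≤ 35.


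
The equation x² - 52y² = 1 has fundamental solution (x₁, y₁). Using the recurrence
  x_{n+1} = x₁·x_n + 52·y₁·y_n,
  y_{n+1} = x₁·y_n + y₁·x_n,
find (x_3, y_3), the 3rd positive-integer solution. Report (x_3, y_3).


Step 1: Find the fundamental solution (x₁, y₁) of x² - 52y² = 1.
  Expand √52 as a continued fraction. a₀ = ⌊√52⌋ = 7; iterate m_{k+1} = d_k·a_k − m_k, d_{k+1} = (52 − m_{k+1}²)/d_k, a_{k+1} = ⌊(a₀ + m_{k+1})/d_{k+1}⌋ (starting m₀ = 0, d₀ = 1), with convergents p_k = a_k·p_{k-1} + p_{k-2}, q_k = a_k·q_{k-1} + q_{k-2} (p₋₁ = 1, q₋₁ = 0):
  k = 0: a₀ = 7; p₀/q₀ = 7/1; p₀² − 52·q₀² = 49 − 52 = -3.
  k = 1: m = 7, d = 3, a = ⌊(7 + 7)/3⌋ = 4; p/q = (4·7 + 1)/(4·1 + 0) = 29/4; p² − 52·q² = 841 − 832 = 9.
  k = 2: m = 5, d = 9, a = ⌊(7 + 5)/9⌋ = 1; p/q = (1·29 + 7)/(1·4 + 1) = 36/5; p² − 52·q² = 1296 − 1300 = -4.
  k = 3: m = 4, d = 4, a = ⌊(7 + 4)/4⌋ = 2; p/q = (2·36 + 29)/(2·5 + 4) = 101/14; p² − 52·q² = 10201 − 10192 = 9.
  k = 4: m = 4, d = 9, a = ⌊(7 + 4)/9⌋ = 1; p/q = (1·101 + 36)/(1·14 + 5) = 137/19; p² − 52·q² = 18769 − 18772 = -3.
  k = 5: m = 5, d = 3, a = ⌊(7 + 5)/3⌋ = 4; p/q = (4·137 + 101)/(4·19 + 14) = 649/90; p² − 52·q² = 421201 − 421200 = 1.
  The first convergent with p² − 52·q² = 1 gives the fundamental solution (x₁, y₁) = (649, 90).
Step 2: Apply the recurrence (x_{n+1}, y_{n+1}) = (x₁x_n + 52y₁y_n, x₁y_n + y₁x_n) repeatedly.
  From (x_1, y_1) = (649, 90): x_2 = 649·649 + 52·90·90 = 842401; y_2 = 649·90 + 90·649 = 116820.
  From (x_2, y_2) = (842401, 116820): x_3 = 649·842401 + 52·90·116820 = 1093435849; y_3 = 649·116820 + 90·842401 = 151632270.
Step 3: Verify x_3² - 52·y_3² = 1195601955878350801 - 1195601955878350800 = 1 (should be 1). ✓

(x_1, y_1) = (649, 90); (x_3, y_3) = (1093435849, 151632270).


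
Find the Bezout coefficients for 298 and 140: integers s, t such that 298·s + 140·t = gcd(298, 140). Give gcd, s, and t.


Euclidean algorithm on (298, 140) — divide until remainder is 0:
  298 = 2 · 140 + 18
  140 = 7 · 18 + 14
  18 = 1 · 14 + 4
  14 = 3 · 4 + 2
  4 = 2 · 2 + 0
gcd(298, 140) = 2.
Track Bezout coefficients alongside the remainders: start with r₀ = 298 = a·1 + b·0 (s = 1, t = 0) and r₁ = 140 = a·0 + b·1 (s = 0, t = 1); each new remainder r_{k+1} = r_{k-1} − q_k·r_k inherits s_{k+1} = s_{k-1} − q_k·s_k, t_{k+1} = t_{k-1} − q_k·t_k, so r_k = a·s_k + b·t_k at every step:
  q = 2: r = 18, s = 1 − 2·0 = 1, t = 0 − 2·1 = -2  (check: 298·1 + 140·(-2) = 18)
  q = 7: r = 14, s = 0 − 7·1 = -7, t = 1 − 7·(-2) = 15  (check: 298·(-7) + 140·15 = 14)
  q = 1: r = 4, s = 1 − 1·(-7) = 8, t = -2 − 1·15 = -17  (check: 298·8 + 140·(-17) = 4)
  q = 3: r = 2, s = -7 − 3·8 = -31, t = 15 − 3·(-17) = 66  (check: 298·(-31) + 140·66 = 2)
The row with r = 2 (the gcd) gives the Bezout coefficients s = -31, t = 66.
Result: 298 · (-31) + 140 · (66) = 2.

gcd(298, 140) = 2; s = -31, t = 66 (check: 298·(-31) + 140·66 = 2).


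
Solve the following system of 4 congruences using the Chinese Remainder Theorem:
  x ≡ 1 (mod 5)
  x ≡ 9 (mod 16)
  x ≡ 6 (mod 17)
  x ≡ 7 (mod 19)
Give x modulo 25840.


Product of moduli M = 5 · 16 · 17 · 19 = 25840.
Merge one congruence at a time:
  Start: x ≡ 1 (mod 5).
  Combine with x ≡ 9 (mod 16); new modulus lcm = 80.
    Write x = 1 + 5·t and substitute into x ≡ 9 (mod 16): 5·t ≡ 9 − 1 = 8 (mod 16).
    The inverse of 5 mod 16 is 13 (since 5·13 = 65 = 4·16 + 1), so t ≡ 13·8 = 104 ≡ 8 (mod 16).
    Then x = 1 + 5·8 = 41, valid modulo lcm(5, 16) = 80: x ≡ 41 (mod 80).
  Combine with x ≡ 6 (mod 17); new modulus lcm = 1360.
    Write x = 41 + 80·t and substitute into x ≡ 6 (mod 17): 80·t ≡ 6 − 41 = -35 (mod 17).
    Reduce coefficients mod 17: 12·t ≡ 16 (mod 17).
    The inverse of 12 mod 17 is 10 (since 12·10 = 120 = 7·17 + 1), so t ≡ 10·16 = 160 ≡ 7 (mod 17).
    Then x = 41 + 80·7 = 601, valid modulo lcm(80, 17) = 1360: x ≡ 601 (mod 1360).
  Combine with x ≡ 7 (mod 19); new modulus lcm = 25840.
    Write x = 601 + 1360·t and substitute into x ≡ 7 (mod 19): 1360·t ≡ 7 − 601 = -594 (mod 19).
    Reduce coefficients mod 19: 11·t ≡ 14 (mod 19).
    The inverse of 11 mod 19 is 7 (since 11·7 = 77 = 4·19 + 1), so t ≡ 7·14 = 98 ≡ 3 (mod 19).
    Then x = 601 + 1360·3 = 4681, valid modulo lcm(1360, 19) = 25840: x ≡ 4681 (mod 25840).
Verify against each original: 4681 mod 5 = 1, 4681 mod 16 = 9, 4681 mod 17 = 6, 4681 mod 19 = 7.

x ≡ 4681 (mod 25840).


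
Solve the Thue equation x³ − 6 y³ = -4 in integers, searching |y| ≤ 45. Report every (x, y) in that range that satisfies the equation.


The equation is x³ - 6y³ = -4. For fixed y, x³ = 6·y³ − 4, so a solution requires the RHS to be a perfect cube.
Strategy: iterate y from -45 to 45, compute RHS = 6·y³ − 4, and check whether it is a (positive or negative) perfect cube.
Check small values of y:
  y = 0: RHS = -4 is not a perfect cube.
  y = 1: RHS = 2 is not a perfect cube.
  y = -1: RHS = -10 is not a perfect cube.
  y = 2: RHS = 44 is not a perfect cube.
  y = -2: RHS = -52 is not a perfect cube.
  y = 3: RHS = 158 is not a perfect cube.
  y = -3: RHS = -166 is not a perfect cube.
Continuing the search up to |y| = 45 finds no solutions either.
No (x, y) in the scanned range satisfies the equation.

No integer solutions with |y| ≤ 45.


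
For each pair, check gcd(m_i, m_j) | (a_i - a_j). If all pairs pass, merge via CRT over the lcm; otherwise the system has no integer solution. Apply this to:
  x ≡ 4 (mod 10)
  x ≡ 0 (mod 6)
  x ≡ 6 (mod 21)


Moduli 10, 6, 21 are not pairwise coprime, so CRT works modulo lcm(m_i) when all pairwise compatibility conditions hold.
Pairwise compatibility: gcd(m_i, m_j) must divide a_i - a_j for every pair.
Merge one congruence at a time:
  Start: x ≡ 4 (mod 10).
  Combine with x ≡ 0 (mod 6): gcd(10, 6) = 2; 0 - 4 = -4, which IS divisible by 2, so compatible.
    Write x = 4 + 10·t and substitute into x ≡ 0 (mod 6): 10·t ≡ 0 − 4 = -4 (mod 6).
    Divide the congruence (and modulus) by g = 2: 5·t ≡ -2 (mod 3).
    Reduce coefficients mod 3: 2·t ≡ 1 (mod 3).
    The inverse of 2 mod 3 is 2 (since 2·2 = 4 = 1·3 + 1), so t ≡ 2·1 = 2 ≡ 2 (mod 3).
    Then x = 4 + 10·2 = 24, valid modulo lcm(10, 6) = 30: x ≡ 24 (mod 30).
  Combine with x ≡ 6 (mod 21): gcd(30, 21) = 3; 6 - 24 = -18, which IS divisible by 3, so compatible.
    Write x = 24 + 30·t and substitute into x ≡ 6 (mod 21): 30·t ≡ 6 − 24 = -18 (mod 21).
    Divide the congruence (and modulus) by g = 3: 10·t ≡ -6 (mod 7).
    Reduce coefficients mod 7: 3·t ≡ 1 (mod 7).
    The inverse of 3 mod 7 is 5 (since 3·5 = 15 = 2·7 + 1), so t ≡ 5·1 = 5 ≡ 5 (mod 7).
    Then x = 24 + 30·5 = 174, valid modulo lcm(30, 21) = 210: x ≡ 174 (mod 210).
Verify: 174 mod 10 = 4, 174 mod 6 = 0, 174 mod 21 = 6.

x ≡ 174 (mod 210).


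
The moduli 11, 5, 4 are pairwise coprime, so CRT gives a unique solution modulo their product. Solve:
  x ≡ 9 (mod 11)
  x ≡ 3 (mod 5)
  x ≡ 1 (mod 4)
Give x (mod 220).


Moduli 11, 5, 4 are pairwise coprime; by CRT there is a unique solution modulo M = 11 · 5 · 4 = 220.
Solve pairwise, accumulating the modulus:
  Start with x ≡ 9 (mod 11).
  Combine with x ≡ 3 (mod 5): since gcd(11, 5) = 1, we get a unique residue mod 55.
    Write x = 9 + 11·t and substitute into x ≡ 3 (mod 5): 11·t ≡ 3 − 9 = -6 (mod 5).
    Reduce coefficients mod 5: 1·t ≡ 4 (mod 5).
    So t ≡ 4 (mod 5).
    Then x = 9 + 11·4 = 53, valid modulo lcm(11, 5) = 55: x ≡ 53 (mod 55).
  Combine with x ≡ 1 (mod 4): since gcd(55, 4) = 1, we get a unique residue mod 220.
    Write x = 53 + 55·t and substitute into x ≡ 1 (mod 4): 55·t ≡ 1 − 53 = -52 (mod 4).
    Reduce coefficients mod 4: 3·t ≡ 0 (mod 4).
    The inverse of 3 mod 4 is 3 (since 3·3 = 9 = 2·4 + 1), so t ≡ 3·0 = 0 ≡ 0 (mod 4).
    Then x = 53 + 55·0 = 53, valid modulo lcm(55, 4) = 220: x ≡ 53 (mod 220).
Verify: 53 mod 11 = 9 ✓, 53 mod 5 = 3 ✓, 53 mod 4 = 1 ✓.

x ≡ 53 (mod 220).


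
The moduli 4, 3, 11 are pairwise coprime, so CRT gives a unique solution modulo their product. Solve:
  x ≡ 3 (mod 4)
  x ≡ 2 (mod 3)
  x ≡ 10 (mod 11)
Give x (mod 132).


Moduli 4, 3, 11 are pairwise coprime; by CRT there is a unique solution modulo M = 4 · 3 · 11 = 132.
Solve pairwise, accumulating the modulus:
  Start with x ≡ 3 (mod 4).
  Combine with x ≡ 2 (mod 3): since gcd(4, 3) = 1, we get a unique residue mod 12.
    Write x = 3 + 4·t and substitute into x ≡ 2 (mod 3): 4·t ≡ 2 − 3 = -1 (mod 3).
    Reduce coefficients mod 3: 1·t ≡ 2 (mod 3).
    So t ≡ 2 (mod 3).
    Then x = 3 + 4·2 = 11, valid modulo lcm(4, 3) = 12: x ≡ 11 (mod 12).
  Combine with x ≡ 10 (mod 11): since gcd(12, 11) = 1, we get a unique residue mod 132.
    Write x = 11 + 12·t and substitute into x ≡ 10 (mod 11): 12·t ≡ 10 − 11 = -1 (mod 11).
    Reduce coefficients mod 11: 1·t ≡ 10 (mod 11).
    So t ≡ 10 (mod 11).
    Then x = 11 + 12·10 = 131, valid modulo lcm(12, 11) = 132: x ≡ 131 (mod 132).
Verify: 131 mod 4 = 3 ✓, 131 mod 3 = 2 ✓, 131 mod 11 = 10 ✓.

x ≡ 131 (mod 132).


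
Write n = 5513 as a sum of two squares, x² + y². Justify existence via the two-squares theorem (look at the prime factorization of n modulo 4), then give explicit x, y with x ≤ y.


Step 1: Factor n = 5513 = 37 · 149.
Step 2: Check the mod-4 condition on each prime factor: 37 ≡ 1 (mod 4), exponent 1; 149 ≡ 1 (mod 4), exponent 1.
All primes ≡ 3 (mod 4) appear to even exponent (or don't appear), so by the two-squares theorem n IS expressible as a sum of two squares.
Step 3: Build a representation. Here n = 37 · 149 is a product of primes ≡ 1 (mod 4). Each prime p ≡ 1 (mod 4) is itself a sum of two squares; find a² by testing p − a² for a perfect square:
  37: 37 − 1² = 36 = 6² ⇒ 37 = 1² + 6².
  149: 149 − 1² = 148, 149 − 2² = 145, 149 − 3² = 140, 149 − 4² = 133, 149 − 5² = 124, 149 − 6² = 113, 149 − 7² = 100 = 10² ⇒ 149 = 7² + 10².
  Combine using the Brahmagupta–Fibonacci identity (a² + b²)(c² + d²) = (ac − bd)² + (ad + bc)² = (ac + bd)² + (ad − bc)²:
  37 · 149 = 5513: from (1² + 6²)(7² + 10²), take (1·7 − 6·10, 1·10 + 6·7) = (7 − 60, 10 + 42) = (-53, 52); dropping signs (only squares matter) gives (53, 52); check 53² + 52² = 2809 + 2704 = 5513 ✓.
Step 4: Order so x ≤ y and verify: 52² + 53² = 2704 + 2809 = 5513 = n. ✓

n = 5513 = 52² + 53² (one valid representation with x ≤ y).


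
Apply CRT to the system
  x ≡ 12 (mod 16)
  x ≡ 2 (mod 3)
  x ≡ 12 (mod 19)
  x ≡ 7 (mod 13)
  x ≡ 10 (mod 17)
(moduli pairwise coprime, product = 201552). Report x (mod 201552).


Product of moduli M = 16 · 3 · 19 · 13 · 17 = 201552.
Merge one congruence at a time:
  Start: x ≡ 12 (mod 16).
  Combine with x ≡ 2 (mod 3); new modulus lcm = 48.
    Write x = 12 + 16·t and substitute into x ≡ 2 (mod 3): 16·t ≡ 2 − 12 = -10 (mod 3).
    Reduce coefficients mod 3: 1·t ≡ 2 (mod 3).
    So t ≡ 2 (mod 3).
    Then x = 12 + 16·2 = 44, valid modulo lcm(16, 3) = 48: x ≡ 44 (mod 48).
  Combine with x ≡ 12 (mod 19); new modulus lcm = 912.
    Write x = 44 + 48·t and substitute into x ≡ 12 (mod 19): 48·t ≡ 12 − 44 = -32 (mod 19).
    Reduce coefficients mod 19: 10·t ≡ 6 (mod 19).
    The inverse of 10 mod 19 is 2 (since 10·2 = 20 = 1·19 + 1), so t ≡ 2·6 = 12 ≡ 12 (mod 19).
    Then x = 44 + 48·12 = 620, valid modulo lcm(48, 19) = 912: x ≡ 620 (mod 912).
  Combine with x ≡ 7 (mod 13); new modulus lcm = 11856.
    Write x = 620 + 912·t and substitute into x ≡ 7 (mod 13): 912·t ≡ 7 − 620 = -613 (mod 13).
    Reduce coefficients mod 13: 2·t ≡ 11 (mod 13).
    The inverse of 2 mod 13 is 7 (since 2·7 = 14 = 1·13 + 1), so t ≡ 7·11 = 77 ≡ 12 (mod 13).
    Then x = 620 + 912·12 = 11564, valid modulo lcm(912, 13) = 11856: x ≡ 11564 (mod 11856).
  Combine with x ≡ 10 (mod 17); new modulus lcm = 201552.
    Write x = 11564 + 11856·t and substitute into x ≡ 10 (mod 17): 11856·t ≡ 10 − 11564 = -11554 (mod 17).
    Reduce coefficients mod 17: 7·t ≡ 6 (mod 17).
    The inverse of 7 mod 17 is 5 (since 7·5 = 35 = 2·17 + 1), so t ≡ 5·6 = 30 ≡ 13 (mod 17).
    Then x = 11564 + 11856·13 = 165692, valid modulo lcm(11856, 17) = 201552: x ≡ 165692 (mod 201552).
Verify against each original: 165692 mod 16 = 12, 165692 mod 3 = 2, 165692 mod 19 = 12, 165692 mod 13 = 7, 165692 mod 17 = 10.

x ≡ 165692 (mod 201552).


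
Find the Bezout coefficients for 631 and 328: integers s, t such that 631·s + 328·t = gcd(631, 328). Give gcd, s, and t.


Euclidean algorithm on (631, 328) — divide until remainder is 0:
  631 = 1 · 328 + 303
  328 = 1 · 303 + 25
  303 = 12 · 25 + 3
  25 = 8 · 3 + 1
  3 = 3 · 1 + 0
gcd(631, 328) = 1.
Track Bezout coefficients alongside the remainders: start with r₀ = 631 = a·1 + b·0 (s = 1, t = 0) and r₁ = 328 = a·0 + b·1 (s = 0, t = 1); each new remainder r_{k+1} = r_{k-1} − q_k·r_k inherits s_{k+1} = s_{k-1} − q_k·s_k, t_{k+1} = t_{k-1} − q_k·t_k, so r_k = a·s_k + b·t_k at every step:
  q = 1: r = 303, s = 1 − 1·0 = 1, t = 0 − 1·1 = -1  (check: 631·1 + 328·(-1) = 303)
  q = 1: r = 25, s = 0 − 1·1 = -1, t = 1 − 1·(-1) = 2  (check: 631·(-1) + 328·2 = 25)
  q = 12: r = 3, s = 1 − 12·(-1) = 13, t = -1 − 12·2 = -25  (check: 631·13 + 328·(-25) = 3)
  q = 8: r = 1, s = -1 − 8·13 = -105, t = 2 − 8·(-25) = 202  (check: 631·(-105) + 328·202 = 1)
The row with r = 1 (the gcd) gives the Bezout coefficients s = -105, t = 202.
Result: 631 · (-105) + 328 · (202) = 1.

gcd(631, 328) = 1; s = -105, t = 202 (check: 631·(-105) + 328·202 = 1).


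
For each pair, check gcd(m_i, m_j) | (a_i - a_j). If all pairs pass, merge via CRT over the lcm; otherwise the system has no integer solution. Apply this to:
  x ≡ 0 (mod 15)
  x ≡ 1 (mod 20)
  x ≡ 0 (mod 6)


Moduli 15, 20, 6 are not pairwise coprime, so CRT works modulo lcm(m_i) when all pairwise compatibility conditions hold.
Pairwise compatibility: gcd(m_i, m_j) must divide a_i - a_j for every pair.
Merge one congruence at a time:
  Start: x ≡ 0 (mod 15).
  Combine with x ≡ 1 (mod 20): gcd(15, 20) = 5, and 1 - 0 = 1 is NOT divisible by 5.
    ⇒ system is inconsistent (no integer solution).

No solution (the system is inconsistent).


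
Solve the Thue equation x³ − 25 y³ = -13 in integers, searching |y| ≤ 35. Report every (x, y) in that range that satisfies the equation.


The equation is x³ - 25y³ = -13. For fixed y, x³ = 25·y³ − 13, so a solution requires the RHS to be a perfect cube.
Strategy: iterate y from -35 to 35, compute RHS = 25·y³ − 13, and check whether it is a (positive or negative) perfect cube.
Check small values of y:
  y = 0: RHS = -13 is not a perfect cube.
  y = 1: RHS = 12 is not a perfect cube.
  y = -1: RHS = -38 is not a perfect cube.
  y = 2: RHS = 187 is not a perfect cube.
  y = -2: RHS = -213 is not a perfect cube.
  y = 3: RHS = 662 is not a perfect cube.
  y = -3: RHS = -688 is not a perfect cube.
Continuing the search up to |y| = 35 finds no solutions either.
No (x, y) in the scanned range satisfies the equation.

No integer solutions with |y| ≤ 35.


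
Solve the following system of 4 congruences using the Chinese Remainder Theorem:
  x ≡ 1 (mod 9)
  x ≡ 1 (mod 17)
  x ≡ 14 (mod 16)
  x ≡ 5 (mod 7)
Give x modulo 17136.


Product of moduli M = 9 · 17 · 16 · 7 = 17136.
Merge one congruence at a time:
  Start: x ≡ 1 (mod 9).
  Combine with x ≡ 1 (mod 17); new modulus lcm = 153.
    Write x = 1 + 9·t and substitute into x ≡ 1 (mod 17): 9·t ≡ 1 − 1 = 0 (mod 17).
    The inverse of 9 mod 17 is 2 (since 9·2 = 18 = 1·17 + 1), so t ≡ 2·0 = 0 ≡ 0 (mod 17).
    Then x = 1 + 9·0 = 1, valid modulo lcm(9, 17) = 153: x ≡ 1 (mod 153).
  Combine with x ≡ 14 (mod 16); new modulus lcm = 2448.
    Write x = 1 + 153·t and substitute into x ≡ 14 (mod 16): 153·t ≡ 14 − 1 = 13 (mod 16).
    Reduce coefficients mod 16: 9·t ≡ 13 (mod 16).
    The inverse of 9 mod 16 is 9 (since 9·9 = 81 = 5·16 + 1), so t ≡ 9·13 = 117 ≡ 5 (mod 16).
    Then x = 1 + 153·5 = 766, valid modulo lcm(153, 16) = 2448: x ≡ 766 (mod 2448).
  Combine with x ≡ 5 (mod 7); new modulus lcm = 17136.
    Write x = 766 + 2448·t and substitute into x ≡ 5 (mod 7): 2448·t ≡ 5 − 766 = -761 (mod 7).
    Reduce coefficients mod 7: 5·t ≡ 2 (mod 7).
    The inverse of 5 mod 7 is 3 (since 5·3 = 15 = 2·7 + 1), so t ≡ 3·2 = 6 ≡ 6 (mod 7).
    Then x = 766 + 2448·6 = 15454, valid modulo lcm(2448, 7) = 17136: x ≡ 15454 (mod 17136).
Verify against each original: 15454 mod 9 = 1, 15454 mod 17 = 1, 15454 mod 16 = 14, 15454 mod 7 = 5.

x ≡ 15454 (mod 17136).


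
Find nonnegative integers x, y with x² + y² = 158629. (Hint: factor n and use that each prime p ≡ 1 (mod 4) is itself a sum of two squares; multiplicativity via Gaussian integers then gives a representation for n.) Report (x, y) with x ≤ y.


Step 1: Factor n = 158629 = 41 · 53 · 73.
Step 2: Check the mod-4 condition on each prime factor: 41 ≡ 1 (mod 4), exponent 1; 53 ≡ 1 (mod 4), exponent 1; 73 ≡ 1 (mod 4), exponent 1.
All primes ≡ 3 (mod 4) appear to even exponent (or don't appear), so by the two-squares theorem n IS expressible as a sum of two squares.
Step 3: Build a representation. Here n = 41 · 53 · 73 is a product of primes ≡ 1 (mod 4). Each prime p ≡ 1 (mod 4) is itself a sum of two squares; find a² by testing p − a² for a perfect square:
  41: 41 − 1² = 40, 41 − 2² = 37, 41 − 3² = 32, 41 − 4² = 25 = 5² ⇒ 41 = 4² + 5².
  53: 53 − 1² = 52, 53 − 2² = 49 = 7² ⇒ 53 = 2² + 7².
  73: 73 − 1² = 72, 73 − 2² = 69, 73 − 3² = 64 = 8² ⇒ 73 = 3² + 8².
  Combine using the Brahmagupta–Fibonacci identity (a² + b²)(c² + d²) = (ac − bd)² + (ad + bc)² = (ac + bd)² + (ad − bc)²:
  41 · 53 = 2173: from (4² + 5²)(2² + 7²), take (4·2 − 5·7, 4·7 + 5·2) = (8 − 35, 28 + 10) = (-27, 38); dropping signs (only squares matter) gives (27, 38); check 27² + 38² = 729 + 1444 = 2173 ✓.
  2173 · 73 = 158629: from (27² + 38²)(3² + 8²), take (27·3 − 38·8, 27·8 + 38·3) = (81 − 304, 216 + 114) = (-223, 330); dropping signs (only squares matter) gives (223, 330); check 223² + 330² = 49729 + 108900 = 158629 ✓.
Step 4: Order so x ≤ y and verify: 223² + 330² = 49729 + 108900 = 158629 = n. ✓

n = 158629 = 223² + 330² (one valid representation with x ≤ y).


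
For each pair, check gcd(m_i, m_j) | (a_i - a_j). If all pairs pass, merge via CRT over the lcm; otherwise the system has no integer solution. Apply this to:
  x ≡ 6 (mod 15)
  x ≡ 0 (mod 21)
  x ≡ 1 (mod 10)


Moduli 15, 21, 10 are not pairwise coprime, so CRT works modulo lcm(m_i) when all pairwise compatibility conditions hold.
Pairwise compatibility: gcd(m_i, m_j) must divide a_i - a_j for every pair.
Merge one congruence at a time:
  Start: x ≡ 6 (mod 15).
  Combine with x ≡ 0 (mod 21): gcd(15, 21) = 3; 0 - 6 = -6, which IS divisible by 3, so compatible.
    Write x = 6 + 15·t and substitute into x ≡ 0 (mod 21): 15·t ≡ 0 − 6 = -6 (mod 21).
    Divide the congruence (and modulus) by g = 3: 5·t ≡ -2 (mod 7).
    Reduce coefficients mod 7: 5·t ≡ 5 (mod 7).
    The inverse of 5 mod 7 is 3 (since 5·3 = 15 = 2·7 + 1), so t ≡ 3·5 = 15 ≡ 1 (mod 7).
    Then x = 6 + 15·1 = 21, valid modulo lcm(15, 21) = 105: x ≡ 21 (mod 105).
  Combine with x ≡ 1 (mod 10): gcd(105, 10) = 5; 1 - 21 = -20, which IS divisible by 5, so compatible.
    Write x = 21 + 105·t and substitute into x ≡ 1 (mod 10): 105·t ≡ 1 − 21 = -20 (mod 10).
    Divide the congruence (and modulus) by g = 5: 21·t ≡ -4 (mod 2).
    Reduce coefficients mod 2: 1·t ≡ 0 (mod 2).
    So t ≡ 0 (mod 2).
    Then x = 21 + 105·0 = 21, valid modulo lcm(105, 10) = 210: x ≡ 21 (mod 210).
Verify: 21 mod 15 = 6, 21 mod 21 = 0, 21 mod 10 = 1.

x ≡ 21 (mod 210).


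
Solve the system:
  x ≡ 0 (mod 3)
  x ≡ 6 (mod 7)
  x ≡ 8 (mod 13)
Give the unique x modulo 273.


Moduli 3, 7, 13 are pairwise coprime; by CRT there is a unique solution modulo M = 3 · 7 · 13 = 273.
Solve pairwise, accumulating the modulus:
  Start with x ≡ 0 (mod 3).
  Combine with x ≡ 6 (mod 7): since gcd(3, 7) = 1, we get a unique residue mod 21.
    Write x = 0 + 3·t and substitute into x ≡ 6 (mod 7): 3·t ≡ 6 − 0 = 6 (mod 7).
    The inverse of 3 mod 7 is 5 (since 3·5 = 15 = 2·7 + 1), so t ≡ 5·6 = 30 ≡ 2 (mod 7).
    Then x = 0 + 3·2 = 6, valid modulo lcm(3, 7) = 21: x ≡ 6 (mod 21).
  Combine with x ≡ 8 (mod 13): since gcd(21, 13) = 1, we get a unique residue mod 273.
    Write x = 6 + 21·t and substitute into x ≡ 8 (mod 13): 21·t ≡ 8 − 6 = 2 (mod 13).
    Reduce coefficients mod 13: 8·t ≡ 2 (mod 13).
    The inverse of 8 mod 13 is 5 (since 8·5 = 40 = 3·13 + 1), so t ≡ 5·2 = 10 ≡ 10 (mod 13).
    Then x = 6 + 21·10 = 216, valid modulo lcm(21, 13) = 273: x ≡ 216 (mod 273).
Verify: 216 mod 3 = 0 ✓, 216 mod 7 = 6 ✓, 216 mod 13 = 8 ✓.

x ≡ 216 (mod 273).


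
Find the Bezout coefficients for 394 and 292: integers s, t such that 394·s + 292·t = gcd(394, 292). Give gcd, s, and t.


Euclidean algorithm on (394, 292) — divide until remainder is 0:
  394 = 1 · 292 + 102
  292 = 2 · 102 + 88
  102 = 1 · 88 + 14
  88 = 6 · 14 + 4
  14 = 3 · 4 + 2
  4 = 2 · 2 + 0
gcd(394, 292) = 2.
Track Bezout coefficients alongside the remainders: start with r₀ = 394 = a·1 + b·0 (s = 1, t = 0) and r₁ = 292 = a·0 + b·1 (s = 0, t = 1); each new remainder r_{k+1} = r_{k-1} − q_k·r_k inherits s_{k+1} = s_{k-1} − q_k·s_k, t_{k+1} = t_{k-1} − q_k·t_k, so r_k = a·s_k + b·t_k at every step:
  q = 1: r = 102, s = 1 − 1·0 = 1, t = 0 − 1·1 = -1  (check: 394·1 + 292·(-1) = 102)
  q = 2: r = 88, s = 0 − 2·1 = -2, t = 1 − 2·(-1) = 3  (check: 394·(-2) + 292·3 = 88)
  q = 1: r = 14, s = 1 − 1·(-2) = 3, t = -1 − 1·3 = -4  (check: 394·3 + 292·(-4) = 14)
  q = 6: r = 4, s = -2 − 6·3 = -20, t = 3 − 6·(-4) = 27  (check: 394·(-20) + 292·27 = 4)
  q = 3: r = 2, s = 3 − 3·(-20) = 63, t = -4 − 3·27 = -85  (check: 394·63 + 292·(-85) = 2)
The row with r = 2 (the gcd) gives the Bezout coefficients s = 63, t = -85.
Result: 394 · (63) + 292 · (-85) = 2.

gcd(394, 292) = 2; s = 63, t = -85 (check: 394·63 + 292·(-85) = 2).


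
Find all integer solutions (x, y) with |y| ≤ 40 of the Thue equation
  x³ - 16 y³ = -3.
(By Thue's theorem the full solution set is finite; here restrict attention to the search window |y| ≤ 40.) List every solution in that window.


The equation is x³ - 16y³ = -3. For fixed y, x³ = 16·y³ − 3, so a solution requires the RHS to be a perfect cube.
Strategy: iterate y from -40 to 40, compute RHS = 16·y³ − 3, and check whether it is a (positive or negative) perfect cube.
Check small values of y:
  y = 0: RHS = -3 is not a perfect cube.
  y = 1: RHS = 13 is not a perfect cube.
  y = -1: RHS = -19 is not a perfect cube.
  y = 2: RHS = 125 = (5)³ ⇒ x = 5 works.
  y = -2: RHS = -131 is not a perfect cube.
  y = 3: RHS = 429 is not a perfect cube.
  y = -3: RHS = -435 is not a perfect cube.
Continuing the search up to |y| = 40 finds no further solutions beyond those listed.
Collected solutions: (5, 2).

Solutions (with |y| ≤ 40): (5, 2).


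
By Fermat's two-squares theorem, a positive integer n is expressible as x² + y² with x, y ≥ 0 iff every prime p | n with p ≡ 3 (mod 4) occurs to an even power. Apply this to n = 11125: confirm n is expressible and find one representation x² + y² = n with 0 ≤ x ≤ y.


Step 1: Factor n = 11125 = 5^3 · 89.
Step 2: Check the mod-4 condition on each prime factor: 5 ≡ 1 (mod 4), exponent 3; 89 ≡ 1 (mod 4), exponent 1.
All primes ≡ 3 (mod 4) appear to even exponent (or don't appear), so by the two-squares theorem n IS expressible as a sum of two squares.
Step 3: Build a representation. Group n = k² · m with k = 5 and m = 5 · 89 = 445 (a product of primes ≡ 1 (mod 4)); a representation of m scales to one of n via (k·x)² + (k·y)² = k²(x² + y²). Each prime p ≡ 1 (mod 4) is itself a sum of two squares; find a² by testing p − a² for a perfect square:
  5: 5 − 1² = 4 = 2² ⇒ 5 = 1² + 2².
  89: 89 − 1² = 88, 89 − 2² = 85, 89 − 3² = 80, 89 − 4² = 73, 89 − 5² = 64 = 8² ⇒ 89 = 5² + 8².
  Combine using the Brahmagupta–Fibonacci identity (a² + b²)(c² + d²) = (ac − bd)² + (ad + bc)² = (ac + bd)² + (ad − bc)²:
  5 · 89 = 445: from (1² + 2²)(5² + 8²), take (1·5 − 2·8, 1·8 + 2·5) = (5 − 16, 8 + 10) = (-11, 18); dropping signs (only squares matter) gives (11, 18); check 11² + 18² = 121 + 324 = 445 ✓.
  Scale by k = 5: (5·11, 5·18) = (55, 90).
Step 4: Order so x ≤ y and verify: 55² + 90² = 3025 + 8100 = 11125 = n. ✓

n = 11125 = 55² + 90² (one valid representation with x ≤ y).


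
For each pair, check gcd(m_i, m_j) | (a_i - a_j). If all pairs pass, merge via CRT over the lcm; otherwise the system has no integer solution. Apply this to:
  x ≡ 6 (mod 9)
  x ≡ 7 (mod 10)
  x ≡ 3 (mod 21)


Moduli 9, 10, 21 are not pairwise coprime, so CRT works modulo lcm(m_i) when all pairwise compatibility conditions hold.
Pairwise compatibility: gcd(m_i, m_j) must divide a_i - a_j for every pair.
Merge one congruence at a time:
  Start: x ≡ 6 (mod 9).
  Combine with x ≡ 7 (mod 10): gcd(9, 10) = 1; 7 - 6 = 1, which IS divisible by 1, so compatible.
    Write x = 6 + 9·t and substitute into x ≡ 7 (mod 10): 9·t ≡ 7 − 6 = 1 (mod 10).
    The inverse of 9 mod 10 is 9 (since 9·9 = 81 = 8·10 + 1), so t ≡ 9·1 = 9 ≡ 9 (mod 10).
    Then x = 6 + 9·9 = 87, valid modulo lcm(9, 10) = 90: x ≡ 87 (mod 90).
  Combine with x ≡ 3 (mod 21): gcd(90, 21) = 3; 3 - 87 = -84, which IS divisible by 3, so compatible.
    Write x = 87 + 90·t and substitute into x ≡ 3 (mod 21): 90·t ≡ 3 − 87 = -84 (mod 21).
    Divide the congruence (and modulus) by g = 3: 30·t ≡ -28 (mod 7).
    Reduce coefficients mod 7: 2·t ≡ 0 (mod 7).
    The inverse of 2 mod 7 is 4 (since 2·4 = 8 = 1·7 + 1), so t ≡ 4·0 = 0 ≡ 0 (mod 7).
    Then x = 87 + 90·0 = 87, valid modulo lcm(90, 21) = 630: x ≡ 87 (mod 630).
Verify: 87 mod 9 = 6, 87 mod 10 = 7, 87 mod 21 = 3.

x ≡ 87 (mod 630).


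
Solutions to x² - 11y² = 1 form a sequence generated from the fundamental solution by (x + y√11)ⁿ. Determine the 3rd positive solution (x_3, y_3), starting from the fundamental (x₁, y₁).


Step 1: Find the fundamental solution (x₁, y₁) of x² - 11y² = 1.
  Expand √11 as a continued fraction. a₀ = ⌊√11⌋ = 3; iterate m_{k+1} = d_k·a_k − m_k, d_{k+1} = (11 − m_{k+1}²)/d_k, a_{k+1} = ⌊(a₀ + m_{k+1})/d_{k+1}⌋ (starting m₀ = 0, d₀ = 1), with convergents p_k = a_k·p_{k-1} + p_{k-2}, q_k = a_k·q_{k-1} + q_{k-2} (p₋₁ = 1, q₋₁ = 0):
  k = 0: a₀ = 3; p₀/q₀ = 3/1; p₀² − 11·q₀² = 9 − 11 = -2.
  k = 1: m = 3, d = 2, a = ⌊(3 + 3)/2⌋ = 3; p/q = (3·3 + 1)/(3·1 + 0) = 10/3; p² − 11·q² = 100 − 99 = 1.
  The first convergent with p² − 11·q² = 1 gives the fundamental solution (x₁, y₁) = (10, 3).
Step 2: Apply the recurrence (x_{n+1}, y_{n+1}) = (x₁x_n + 11y₁y_n, x₁y_n + y₁x_n) repeatedly.
  From (x_1, y_1) = (10, 3): x_2 = 10·10 + 11·3·3 = 199; y_2 = 10·3 + 3·10 = 60.
  From (x_2, y_2) = (199, 60): x_3 = 10·199 + 11·3·60 = 3970; y_3 = 10·60 + 3·199 = 1197.
Step 3: Verify x_3² - 11·y_3² = 15760900 - 15760899 = 1 (should be 1). ✓

(x_1, y_1) = (10, 3); (x_3, y_3) = (3970, 1197).


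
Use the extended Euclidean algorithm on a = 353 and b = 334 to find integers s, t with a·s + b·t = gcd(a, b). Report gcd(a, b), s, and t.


Euclidean algorithm on (353, 334) — divide until remainder is 0:
  353 = 1 · 334 + 19
  334 = 17 · 19 + 11
  19 = 1 · 11 + 8
  11 = 1 · 8 + 3
  8 = 2 · 3 + 2
  3 = 1 · 2 + 1
  2 = 2 · 1 + 0
gcd(353, 334) = 1.
Track Bezout coefficients alongside the remainders: start with r₀ = 353 = a·1 + b·0 (s = 1, t = 0) and r₁ = 334 = a·0 + b·1 (s = 0, t = 1); each new remainder r_{k+1} = r_{k-1} − q_k·r_k inherits s_{k+1} = s_{k-1} − q_k·s_k, t_{k+1} = t_{k-1} − q_k·t_k, so r_k = a·s_k + b·t_k at every step:
  q = 1: r = 19, s = 1 − 1·0 = 1, t = 0 − 1·1 = -1  (check: 353·1 + 334·(-1) = 19)
  q = 17: r = 11, s = 0 − 17·1 = -17, t = 1 − 17·(-1) = 18  (check: 353·(-17) + 334·18 = 11)
  q = 1: r = 8, s = 1 − 1·(-17) = 18, t = -1 − 1·18 = -19  (check: 353·18 + 334·(-19) = 8)
  q = 1: r = 3, s = -17 − 1·18 = -35, t = 18 − 1·(-19) = 37  (check: 353·(-35) + 334·37 = 3)
  q = 2: r = 2, s = 18 − 2·(-35) = 88, t = -19 − 2·37 = -93  (check: 353·88 + 334·(-93) = 2)
  q = 1: r = 1, s = -35 − 1·88 = -123, t = 37 − 1·(-93) = 130  (check: 353·(-123) + 334·130 = 1)
The row with r = 1 (the gcd) gives the Bezout coefficients s = -123, t = 130.
Result: 353 · (-123) + 334 · (130) = 1.

gcd(353, 334) = 1; s = -123, t = 130 (check: 353·(-123) + 334·130 = 1).


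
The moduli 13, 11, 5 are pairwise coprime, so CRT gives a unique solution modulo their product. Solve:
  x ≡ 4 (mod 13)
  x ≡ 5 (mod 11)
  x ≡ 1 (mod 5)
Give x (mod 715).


Moduli 13, 11, 5 are pairwise coprime; by CRT there is a unique solution modulo M = 13 · 11 · 5 = 715.
Solve pairwise, accumulating the modulus:
  Start with x ≡ 4 (mod 13).
  Combine with x ≡ 5 (mod 11): since gcd(13, 11) = 1, we get a unique residue mod 143.
    Write x = 4 + 13·t and substitute into x ≡ 5 (mod 11): 13·t ≡ 5 − 4 = 1 (mod 11).
    Reduce coefficients mod 11: 2·t ≡ 1 (mod 11).
    The inverse of 2 mod 11 is 6 (since 2·6 = 12 = 1·11 + 1), so t ≡ 6·1 = 6 ≡ 6 (mod 11).
    Then x = 4 + 13·6 = 82, valid modulo lcm(13, 11) = 143: x ≡ 82 (mod 143).
  Combine with x ≡ 1 (mod 5): since gcd(143, 5) = 1, we get a unique residue mod 715.
    Write x = 82 + 143·t and substitute into x ≡ 1 (mod 5): 143·t ≡ 1 − 82 = -81 (mod 5).
    Reduce coefficients mod 5: 3·t ≡ 4 (mod 5).
    The inverse of 3 mod 5 is 2 (since 3·2 = 6 = 1·5 + 1), so t ≡ 2·4 = 8 ≡ 3 (mod 5).
    Then x = 82 + 143·3 = 511, valid modulo lcm(143, 5) = 715: x ≡ 511 (mod 715).
Verify: 511 mod 13 = 4 ✓, 511 mod 11 = 5 ✓, 511 mod 5 = 1 ✓.

x ≡ 511 (mod 715).


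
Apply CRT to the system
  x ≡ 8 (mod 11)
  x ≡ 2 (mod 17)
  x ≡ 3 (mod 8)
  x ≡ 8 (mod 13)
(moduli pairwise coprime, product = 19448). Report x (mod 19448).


Product of moduli M = 11 · 17 · 8 · 13 = 19448.
Merge one congruence at a time:
  Start: x ≡ 8 (mod 11).
  Combine with x ≡ 2 (mod 17); new modulus lcm = 187.
    Write x = 8 + 11·t and substitute into x ≡ 2 (mod 17): 11·t ≡ 2 − 8 = -6 (mod 17).
    Reduce coefficients mod 17: 11·t ≡ 11 (mod 17).
    The inverse of 11 mod 17 is 14 (since 11·14 = 154 = 9·17 + 1), so t ≡ 14·11 = 154 ≡ 1 (mod 17).
    Then x = 8 + 11·1 = 19, valid modulo lcm(11, 17) = 187: x ≡ 19 (mod 187).
  Combine with x ≡ 3 (mod 8); new modulus lcm = 1496.
    Write x = 19 + 187·t and substitute into x ≡ 3 (mod 8): 187·t ≡ 3 − 19 = -16 (mod 8).
    Reduce coefficients mod 8: 3·t ≡ 0 (mod 8).
    The inverse of 3 mod 8 is 3 (since 3·3 = 9 = 1·8 + 1), so t ≡ 3·0 = 0 ≡ 0 (mod 8).
    Then x = 19 + 187·0 = 19, valid modulo lcm(187, 8) = 1496: x ≡ 19 (mod 1496).
  Combine with x ≡ 8 (mod 13); new modulus lcm = 19448.
    Write x = 19 + 1496·t and substitute into x ≡ 8 (mod 13): 1496·t ≡ 8 − 19 = -11 (mod 13).
    Reduce coefficients mod 13: 1·t ≡ 2 (mod 13).
    So t ≡ 2 (mod 13).
    Then x = 19 + 1496·2 = 3011, valid modulo lcm(1496, 13) = 19448: x ≡ 3011 (mod 19448).
Verify against each original: 3011 mod 11 = 8, 3011 mod 17 = 2, 3011 mod 8 = 3, 3011 mod 13 = 8.

x ≡ 3011 (mod 19448).


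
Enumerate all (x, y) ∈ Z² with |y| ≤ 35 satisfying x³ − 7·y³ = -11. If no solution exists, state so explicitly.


The equation is x³ - 7y³ = -11. For fixed y, x³ = 7·y³ − 11, so a solution requires the RHS to be a perfect cube.
Strategy: iterate y from -35 to 35, compute RHS = 7·y³ − 11, and check whether it is a (positive or negative) perfect cube.
Check small values of y:
  y = 0: RHS = -11 is not a perfect cube.
  y = 1: RHS = -4 is not a perfect cube.
  y = -1: RHS = -18 is not a perfect cube.
  y = 2: RHS = 45 is not a perfect cube.
  y = -2: RHS = -67 is not a perfect cube.
  y = 3: RHS = 178 is not a perfect cube.
  y = -3: RHS = -200 is not a perfect cube.
Continuing the search up to |y| = 35 finds no solutions either.
No (x, y) in the scanned range satisfies the equation.

No integer solutions with |y| ≤ 35.


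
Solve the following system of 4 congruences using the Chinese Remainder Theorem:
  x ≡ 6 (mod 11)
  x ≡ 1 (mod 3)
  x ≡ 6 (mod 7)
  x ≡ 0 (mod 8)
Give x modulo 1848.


Product of moduli M = 11 · 3 · 7 · 8 = 1848.
Merge one congruence at a time:
  Start: x ≡ 6 (mod 11).
  Combine with x ≡ 1 (mod 3); new modulus lcm = 33.
    Write x = 6 + 11·t and substitute into x ≡ 1 (mod 3): 11·t ≡ 1 − 6 = -5 (mod 3).
    Reduce coefficients mod 3: 2·t ≡ 1 (mod 3).
    The inverse of 2 mod 3 is 2 (since 2·2 = 4 = 1·3 + 1), so t ≡ 2·1 = 2 ≡ 2 (mod 3).
    Then x = 6 + 11·2 = 28, valid modulo lcm(11, 3) = 33: x ≡ 28 (mod 33).
  Combine with x ≡ 6 (mod 7); new modulus lcm = 231.
    Write x = 28 + 33·t and substitute into x ≡ 6 (mod 7): 33·t ≡ 6 − 28 = -22 (mod 7).
    Reduce coefficients mod 7: 5·t ≡ 6 (mod 7).
    The inverse of 5 mod 7 is 3 (since 5·3 = 15 = 2·7 + 1), so t ≡ 3·6 = 18 ≡ 4 (mod 7).
    Then x = 28 + 33·4 = 160, valid modulo lcm(33, 7) = 231: x ≡ 160 (mod 231).
  Combine with x ≡ 0 (mod 8); new modulus lcm = 1848.
    Write x = 160 + 231·t and substitute into x ≡ 0 (mod 8): 231·t ≡ 0 − 160 = -160 (mod 8).
    Reduce coefficients mod 8: 7·t ≡ 0 (mod 8).
    The inverse of 7 mod 8 is 7 (since 7·7 = 49 = 6·8 + 1), so t ≡ 7·0 = 0 ≡ 0 (mod 8).
    Then x = 160 + 231·0 = 160, valid modulo lcm(231, 8) = 1848: x ≡ 160 (mod 1848).
Verify against each original: 160 mod 11 = 6, 160 mod 3 = 1, 160 mod 7 = 6, 160 mod 8 = 0.

x ≡ 160 (mod 1848).
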